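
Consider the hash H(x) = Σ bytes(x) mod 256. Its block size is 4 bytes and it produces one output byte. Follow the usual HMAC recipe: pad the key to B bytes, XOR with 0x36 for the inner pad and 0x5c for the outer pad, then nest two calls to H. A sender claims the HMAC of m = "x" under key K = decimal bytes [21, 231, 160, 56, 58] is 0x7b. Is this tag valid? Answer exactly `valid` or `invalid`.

invalid

Key decimal bytes [21, 231, 160, 56, 58] = 15 e7 a0 38 3a is 5 bytes > B = 4, so hash it first: H(key) = 0e, then zero-pad to 4 bytes: K' = 0e 00 00 00.
K' ⊕ ipad = 38 36 36 36; K' ⊕ opad = 52 5c 5c 5c.
Inner hash: sum = 56+54+54+54+120 = 338; mod 256 = 82 → 52.
Outer hash (recomputed tag): sum = 82+92+92+92+82 = 440; mod 256 = 184 → b8.
Recomputed tag = b8; claimed = 7b → mismatch.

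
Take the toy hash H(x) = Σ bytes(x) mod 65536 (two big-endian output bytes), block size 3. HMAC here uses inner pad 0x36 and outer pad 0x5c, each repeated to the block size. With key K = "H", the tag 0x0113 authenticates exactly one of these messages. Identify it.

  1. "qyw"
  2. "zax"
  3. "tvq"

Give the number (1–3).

3

Key "H" = 48 is 1 byte ≤ B = 3; zero-pad to 3 bytes: K' = 48 00 00.
K' ⊕ ipad = 7e 36 36; K' ⊕ opad = 14 5c 5c.
m1: inner = H(7e 36 36 71 79 77) = 02 4b; tag = H(14 5c 5c 02 4b) = 0119
m2: inner = H(7e 36 36 7a 61 78) = 02 3d; tag = H(14 5c 5c 02 3d) = 010b
m3: inner = H(7e 36 36 74 76 71) = 02 45; tag = H(14 5c 5c 02 45) = 0113 ← matches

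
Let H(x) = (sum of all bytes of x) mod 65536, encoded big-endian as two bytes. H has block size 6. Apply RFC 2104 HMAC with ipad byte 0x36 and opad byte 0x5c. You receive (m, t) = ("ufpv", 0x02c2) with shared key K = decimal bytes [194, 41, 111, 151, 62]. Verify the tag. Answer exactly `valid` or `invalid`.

Key decimal bytes [194, 41, 111, 151, 62] = c2 29 6f 97 3e is 5 bytes ≤ B = 6; zero-pad to 6 bytes: K' = c2 29 6f 97 3e 00.
K' ⊕ ipad = f4 1f 59 a1 08 36; K' ⊕ opad = 9e 75 33 cb 62 5c.
Inner hash: sum = 244+31+89+161+8+54+117+102+112+118 = 1036 → 04 0c.
Outer hash (recomputed tag): sum = 158+117+51+203+98+92+4+12 = 735 → 02 df.
Recomputed tag = 02df; claimed = 02c2 → mismatch.

invalid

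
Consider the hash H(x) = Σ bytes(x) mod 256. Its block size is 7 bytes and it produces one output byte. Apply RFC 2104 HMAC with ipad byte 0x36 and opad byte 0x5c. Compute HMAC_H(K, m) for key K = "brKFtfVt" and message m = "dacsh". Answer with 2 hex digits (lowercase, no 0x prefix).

Key "brKFtfVt" = 62 72 4b 46 74 66 56 74 is 8 bytes > B = 7, so hash it first: H(key) = 09, then zero-pad to 7 bytes: K' = 09 00 00 00 00 00 00.
K' ⊕ ipad = 3f 36 36 36 36 36 36.  K' ⊕ opad = 55 5c 5c 5c 5c 5c 5c.
Inner input = (K'⊕ipad) ∥ m = 3f 36 36 36 36 36 36 ∥ 64 61 63 73 68.
Inner hash: sum = 63+54+54+54+54+54+54+100+97+99+115+104 = 902; mod 256 = 134 → 86.
Outer input = (K'⊕opad) ∥ inner = 55 5c 5c 5c 5c 5c 5c ∥ 86.
Outer hash (tag): sum = 85+92+92+92+92+92+92+134 = 771; mod 256 = 3 → 03.

03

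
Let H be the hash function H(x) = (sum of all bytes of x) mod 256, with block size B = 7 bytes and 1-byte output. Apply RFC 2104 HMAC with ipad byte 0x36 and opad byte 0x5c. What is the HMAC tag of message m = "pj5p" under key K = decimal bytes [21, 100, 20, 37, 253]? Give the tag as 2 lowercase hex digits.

fb

Key decimal bytes [21, 100, 20, 37, 253] = 15 64 14 25 fd is 5 bytes ≤ B = 7; zero-pad to 7 bytes: K' = 15 64 14 25 fd 00 00.
K' ⊕ ipad = 23 52 22 13 cb 36 36.  K' ⊕ opad = 49 38 48 79 a1 5c 5c.
Inner input = (K'⊕ipad) ∥ m = 23 52 22 13 cb 36 36 ∥ 70 6a 35 70.
Inner hash: sum = 35+82+34+19+203+54+54+112+106+53+112 = 864; mod 256 = 96 → 60.
Outer input = (K'⊕opad) ∥ inner = 49 38 48 79 a1 5c 5c ∥ 60.
Outer hash (tag): sum = 73+56+72+121+161+92+92+96 = 763; mod 256 = 251 → fb.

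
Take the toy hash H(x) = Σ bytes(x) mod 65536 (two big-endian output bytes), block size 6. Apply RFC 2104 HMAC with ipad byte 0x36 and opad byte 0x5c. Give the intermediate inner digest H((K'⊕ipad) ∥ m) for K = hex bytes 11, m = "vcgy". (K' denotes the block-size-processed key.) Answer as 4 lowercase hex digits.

02ee

Key hex bytes 11 is 1 byte ≤ B = 6; zero-pad to 6 bytes: K' = 11 00 00 00 00 00.
K' ⊕ ipad = 27 36 36 36 36 36.
Inner input = 27 36 36 36 36 36 ∥ 76 63 67 79.
Inner hash: sum = 39+54+54+54+54+54+118+99+103+121 = 750 → 02 ee.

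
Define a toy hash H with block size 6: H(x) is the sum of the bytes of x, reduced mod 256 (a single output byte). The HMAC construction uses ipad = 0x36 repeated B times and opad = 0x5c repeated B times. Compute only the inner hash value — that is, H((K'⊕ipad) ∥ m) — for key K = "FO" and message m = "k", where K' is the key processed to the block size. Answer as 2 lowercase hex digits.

2c

Key "FO" = 46 4f is 2 bytes ≤ B = 6; zero-pad to 6 bytes: K' = 46 4f 00 00 00 00.
K' ⊕ ipad = 70 79 36 36 36 36.
Inner input = 70 79 36 36 36 36 ∥ 6b.
Inner hash: sum = 112+121+54+54+54+54+107 = 556; mod 256 = 44 → 2c.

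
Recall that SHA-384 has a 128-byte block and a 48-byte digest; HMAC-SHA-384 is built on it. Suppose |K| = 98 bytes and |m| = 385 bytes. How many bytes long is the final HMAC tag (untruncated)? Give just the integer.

48

The tag is one SHA-384 digest: 48 bytes.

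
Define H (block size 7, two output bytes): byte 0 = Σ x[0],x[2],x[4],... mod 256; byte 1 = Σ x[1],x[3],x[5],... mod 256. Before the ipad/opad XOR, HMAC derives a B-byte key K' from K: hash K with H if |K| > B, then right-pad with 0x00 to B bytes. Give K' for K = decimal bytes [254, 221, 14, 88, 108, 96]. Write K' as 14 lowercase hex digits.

Key decimal bytes [254, 221, 14, 88, 108, 96] = fe dd 0e 58 6c 60 is 6 bytes ≤ B = 7; zero-pad to 7 bytes: K' = fe dd 0e 58 6c 60 00.

fedd0e586c6000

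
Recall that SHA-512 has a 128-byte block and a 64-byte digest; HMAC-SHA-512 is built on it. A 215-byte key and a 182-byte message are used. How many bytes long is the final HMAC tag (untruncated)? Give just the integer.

64

The tag is one SHA-512 digest: 64 bytes.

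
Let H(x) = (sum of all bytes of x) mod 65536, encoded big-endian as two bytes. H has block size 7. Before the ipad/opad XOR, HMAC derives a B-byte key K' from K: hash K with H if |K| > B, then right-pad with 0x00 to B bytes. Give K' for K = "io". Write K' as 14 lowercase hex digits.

696f0000000000

Key "io" = 69 6f is 2 bytes ≤ B = 7; zero-pad to 7 bytes: K' = 69 6f 00 00 00 00 00.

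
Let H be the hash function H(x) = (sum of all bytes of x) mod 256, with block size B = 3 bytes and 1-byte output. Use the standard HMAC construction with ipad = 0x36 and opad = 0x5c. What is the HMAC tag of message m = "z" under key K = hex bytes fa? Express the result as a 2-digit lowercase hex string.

Key hex bytes fa is 1 byte ≤ B = 3; zero-pad to 3 bytes: K' = fa 00 00.
K' ⊕ ipad = cc 36 36.  K' ⊕ opad = a6 5c 5c.
Inner input = (K'⊕ipad) ∥ m = cc 36 36 ∥ 7a.
Inner hash: sum = 204+54+54+122 = 434; mod 256 = 178 → b2.
Outer input = (K'⊕opad) ∥ inner = a6 5c 5c ∥ b2.
Outer hash (tag): sum = 166+92+92+178 = 528; mod 256 = 16 → 10.

10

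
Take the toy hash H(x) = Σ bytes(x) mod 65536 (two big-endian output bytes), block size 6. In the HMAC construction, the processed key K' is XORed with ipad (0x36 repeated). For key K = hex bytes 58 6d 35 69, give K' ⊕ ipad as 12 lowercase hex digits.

6e5b035f3636

Key hex bytes 58 6d 35 69 is 4 bytes ≤ B = 6; zero-pad to 6 bytes: K' = 58 6d 35 69 00 00.
XOR each byte with 0x36: 58⊕36=6e, 6d⊕36=5b, 35⊕36=03, 69⊕36=5f, 00⊕36=36, 00⊕36=36.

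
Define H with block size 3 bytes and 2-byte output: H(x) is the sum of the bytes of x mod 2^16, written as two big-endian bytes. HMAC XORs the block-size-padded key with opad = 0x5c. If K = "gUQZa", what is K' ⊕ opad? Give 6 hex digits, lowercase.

5d945c

Key "gUQZa" = 67 55 51 5a 61 is 5 bytes > B = 3, so hash it first: H(key) = 01 c8, then zero-pad to 3 bytes: K' = 01 c8 00.
XOR each byte with 0x5c: 01⊕5c=5d, c8⊕5c=94, 00⊕5c=5c.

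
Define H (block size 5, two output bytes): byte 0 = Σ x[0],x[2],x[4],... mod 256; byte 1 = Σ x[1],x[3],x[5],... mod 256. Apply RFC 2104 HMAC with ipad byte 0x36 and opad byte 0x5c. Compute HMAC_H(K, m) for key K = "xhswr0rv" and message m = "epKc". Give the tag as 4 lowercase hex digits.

Key "xhswr0rv" = 78 68 73 77 72 30 72 76 is 8 bytes > B = 5, so hash it first: H(key) = cf 85, then zero-pad to 5 bytes: K' = cf 85 00 00 00.
K' ⊕ ipad = f9 b3 36 36 36.  K' ⊕ opad = 93 d9 5c 5c 5c.
Inner input = (K'⊕ipad) ∥ m = f9 b3 36 36 36 ∥ 65 70 4b 63.
Inner hash: even-index sum = 568 mod 256 = 56; odd-index sum = 409 mod 256 = 153 → 38 99.
Outer input = (K'⊕opad) ∥ inner = 93 d9 5c 5c 5c ∥ 38 99.
Outer hash (tag): even-index sum = 484 mod 256 = 228; odd-index sum = 365 mod 256 = 109 → e4 6d.

e46d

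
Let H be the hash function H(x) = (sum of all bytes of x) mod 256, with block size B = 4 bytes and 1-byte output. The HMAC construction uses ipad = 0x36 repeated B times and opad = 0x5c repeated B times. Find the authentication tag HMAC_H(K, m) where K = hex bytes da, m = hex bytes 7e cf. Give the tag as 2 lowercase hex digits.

Key hex bytes da is 1 byte ≤ B = 4; zero-pad to 4 bytes: K' = da 00 00 00.
K' ⊕ ipad = ec 36 36 36.  K' ⊕ opad = 86 5c 5c 5c.
Inner input = (K'⊕ipad) ∥ m = ec 36 36 36 ∥ 7e cf.
Inner hash: sum = 236+54+54+54+126+207 = 731; mod 256 = 219 → db.
Outer input = (K'⊕opad) ∥ inner = 86 5c 5c 5c ∥ db.
Outer hash (tag): sum = 134+92+92+92+219 = 629; mod 256 = 117 → 75.

75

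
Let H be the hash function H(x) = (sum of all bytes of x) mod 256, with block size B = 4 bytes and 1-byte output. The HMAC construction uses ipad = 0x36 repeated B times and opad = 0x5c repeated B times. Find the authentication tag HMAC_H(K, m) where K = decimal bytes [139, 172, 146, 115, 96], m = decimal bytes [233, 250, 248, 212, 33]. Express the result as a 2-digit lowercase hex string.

Key decimal bytes [139, 172, 146, 115, 96] = 8b ac 92 73 60 is 5 bytes > B = 4, so hash it first: H(key) = 9c, then zero-pad to 4 bytes: K' = 9c 00 00 00.
K' ⊕ ipad = aa 36 36 36.  K' ⊕ opad = c0 5c 5c 5c.
Inner input = (K'⊕ipad) ∥ m = aa 36 36 36 ∥ e9 fa f8 d4 21.
Inner hash: sum = 170+54+54+54+233+250+248+212+33 = 1308; mod 256 = 28 → 1c.
Outer input = (K'⊕opad) ∥ inner = c0 5c 5c 5c ∥ 1c.
Outer hash (tag): sum = 192+92+92+92+28 = 496; mod 256 = 240 → f0.

f0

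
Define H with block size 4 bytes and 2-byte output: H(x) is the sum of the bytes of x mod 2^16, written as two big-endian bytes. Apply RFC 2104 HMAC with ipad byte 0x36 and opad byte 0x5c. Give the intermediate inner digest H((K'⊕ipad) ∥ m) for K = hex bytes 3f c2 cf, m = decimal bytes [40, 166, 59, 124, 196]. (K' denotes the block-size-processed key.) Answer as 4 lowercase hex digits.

Key hex bytes 3f c2 cf is 3 bytes ≤ B = 4; zero-pad to 4 bytes: K' = 3f c2 cf 00.
K' ⊕ ipad = 09 f4 f9 36.
Inner input = 09 f4 f9 36 ∥ 28 a6 3b 7c c4.
Inner hash: sum = 9+244+249+54+40+166+59+124+196 = 1141 → 04 75.

0475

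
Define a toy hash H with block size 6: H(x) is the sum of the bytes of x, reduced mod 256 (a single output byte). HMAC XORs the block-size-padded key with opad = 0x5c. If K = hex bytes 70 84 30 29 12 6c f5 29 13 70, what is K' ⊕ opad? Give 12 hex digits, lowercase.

305c5c5c5c5c

Key hex bytes 70 84 30 29 12 6c f5 29 13 70 is 10 bytes > B = 6, so hash it first: H(key) = 6c, then zero-pad to 6 bytes: K' = 6c 00 00 00 00 00.
XOR each byte with 0x5c: 6c⊕5c=30, 00⊕5c=5c, 00⊕5c=5c, 00⊕5c=5c, 00⊕5c=5c, 00⊕5c=5c.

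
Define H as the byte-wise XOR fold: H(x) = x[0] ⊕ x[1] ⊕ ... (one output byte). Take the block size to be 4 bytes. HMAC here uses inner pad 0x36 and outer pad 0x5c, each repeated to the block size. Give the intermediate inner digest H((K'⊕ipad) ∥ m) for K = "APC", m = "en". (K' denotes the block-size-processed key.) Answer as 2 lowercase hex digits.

Key "APC" = 41 50 43 is 3 bytes ≤ B = 4; zero-pad to 4 bytes: K' = 41 50 43 00.
K' ⊕ ipad = 77 66 75 36.
Inner input = 77 66 75 36 ∥ 65 6e.
Inner hash: XOR 77⊕66⊕75⊕36⊕65⊕6e = 59.

59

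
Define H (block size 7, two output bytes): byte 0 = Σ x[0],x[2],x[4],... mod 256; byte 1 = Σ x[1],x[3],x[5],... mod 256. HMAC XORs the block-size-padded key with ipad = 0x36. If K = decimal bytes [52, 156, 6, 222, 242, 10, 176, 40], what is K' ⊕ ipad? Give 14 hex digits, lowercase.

ea9a3636363636

Key decimal bytes [52, 156, 6, 222, 242, 10, 176, 40] = 34 9c 06 de f2 0a b0 28 is 8 bytes > B = 7, so hash it first: H(key) = dc ac, then zero-pad to 7 bytes: K' = dc ac 00 00 00 00 00.
XOR each byte with 0x36: dc⊕36=ea, ac⊕36=9a, 00⊕36=36, 00⊕36=36, 00⊕36=36, 00⊕36=36, 00⊕36=36.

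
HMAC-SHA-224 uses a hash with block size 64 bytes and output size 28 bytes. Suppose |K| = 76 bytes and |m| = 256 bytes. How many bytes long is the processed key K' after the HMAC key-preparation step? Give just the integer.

Key is 76 > 64 bytes, so it is hashed to 28 bytes then zero-padded to 64: |K'| = 64.

64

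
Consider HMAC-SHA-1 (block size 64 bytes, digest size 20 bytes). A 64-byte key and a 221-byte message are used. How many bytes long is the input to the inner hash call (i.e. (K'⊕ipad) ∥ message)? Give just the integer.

285

Key is 64 ≤ 64 bytes, zero-padded: |K'| = 64.
Inner input = (K'⊕ipad) ∥ m → 64 + 221 = 285 bytes.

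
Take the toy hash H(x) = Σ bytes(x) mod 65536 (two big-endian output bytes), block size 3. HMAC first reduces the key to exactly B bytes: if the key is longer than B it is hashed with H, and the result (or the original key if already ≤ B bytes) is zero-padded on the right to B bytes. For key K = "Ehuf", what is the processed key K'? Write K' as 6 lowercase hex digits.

018800

|K| = 4 > B = 3, so first hash the key.
H(K): sum = 69+104+117+102 = 392 → 01 88.
Zero-pad H(K) = 01 88 to 3 bytes: K' = 01 88 00.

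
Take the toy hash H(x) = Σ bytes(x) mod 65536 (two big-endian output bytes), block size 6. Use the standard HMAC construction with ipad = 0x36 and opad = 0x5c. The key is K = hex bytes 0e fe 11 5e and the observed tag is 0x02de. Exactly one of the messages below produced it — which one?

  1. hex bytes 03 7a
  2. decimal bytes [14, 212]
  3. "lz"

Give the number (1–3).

Key hex bytes 0e fe 11 5e is 4 bytes ≤ B = 6; zero-pad to 6 bytes: K' = 0e fe 11 5e 00 00.
K' ⊕ ipad = 38 c8 27 68 36 36; K' ⊕ opad = 52 a2 4d 02 5c 5c.
m1: inner = H(38 c8 27 68 36 36 03 7a) = 02 78; tag = H(52 a2 4d 02 5c 5c 02 78) = 0275
m2: inner = H(38 c8 27 68 36 36 0e d4) = 02 dd; tag = H(52 a2 4d 02 5c 5c 02 dd) = 02da
m3: inner = H(38 c8 27 68 36 36 6c 7a) = 02 e1; tag = H(52 a2 4d 02 5c 5c 02 e1) = 02de ← matches

3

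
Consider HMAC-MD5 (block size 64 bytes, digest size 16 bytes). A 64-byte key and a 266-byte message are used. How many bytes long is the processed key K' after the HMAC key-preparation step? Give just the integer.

Key is 64 ≤ 64 bytes, zero-padded: |K'| = 64.

64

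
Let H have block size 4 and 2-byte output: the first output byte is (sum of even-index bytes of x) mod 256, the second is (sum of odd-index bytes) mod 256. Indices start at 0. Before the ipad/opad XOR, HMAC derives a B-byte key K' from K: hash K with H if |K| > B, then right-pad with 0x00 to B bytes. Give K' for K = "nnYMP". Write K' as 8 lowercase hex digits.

17bb0000

|K| = 5 > B = 4, so first hash the key.
H(K): even-index sum = 279 mod 256 = 23; odd-index sum = 187 mod 256 = 187 → 17 bb.
Zero-pad H(K) = 17 bb to 4 bytes: K' = 17 bb 00 00.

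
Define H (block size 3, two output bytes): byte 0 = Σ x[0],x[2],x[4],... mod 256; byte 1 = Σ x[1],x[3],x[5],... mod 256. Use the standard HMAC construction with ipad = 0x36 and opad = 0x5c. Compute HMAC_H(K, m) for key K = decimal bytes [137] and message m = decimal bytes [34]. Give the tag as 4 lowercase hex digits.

Key decimal bytes [137] = 89 is 1 byte ≤ B = 3; zero-pad to 3 bytes: K' = 89 00 00.
K' ⊕ ipad = bf 36 36.  K' ⊕ opad = d5 5c 5c.
Inner input = (K'⊕ipad) ∥ m = bf 36 36 ∥ 22.
Inner hash: even-index sum = 245 mod 256 = 245; odd-index sum = 88 mod 256 = 88 → f5 58.
Outer input = (K'⊕opad) ∥ inner = d5 5c 5c ∥ f5 58.
Outer hash (tag): even-index sum = 393 mod 256 = 137; odd-index sum = 337 mod 256 = 81 → 89 51.

8951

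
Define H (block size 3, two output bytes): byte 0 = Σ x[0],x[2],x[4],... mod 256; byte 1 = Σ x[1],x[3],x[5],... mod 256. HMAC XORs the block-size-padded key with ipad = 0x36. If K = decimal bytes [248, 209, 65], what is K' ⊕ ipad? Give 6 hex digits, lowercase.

cee777

Key decimal bytes [248, 209, 65] = f8 d1 41 is exactly B = 3 bytes: K' = f8 d1 41.
XOR each byte with 0x36: f8⊕36=ce, d1⊕36=e7, 41⊕36=77.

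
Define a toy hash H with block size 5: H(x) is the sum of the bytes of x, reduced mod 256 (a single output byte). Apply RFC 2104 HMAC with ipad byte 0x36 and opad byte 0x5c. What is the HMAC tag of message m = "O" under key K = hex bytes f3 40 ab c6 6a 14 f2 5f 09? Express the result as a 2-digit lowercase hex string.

01

Key hex bytes f3 40 ab c6 6a 14 f2 5f 09 is 9 bytes > B = 5, so hash it first: H(key) = 7c, then zero-pad to 5 bytes: K' = 7c 00 00 00 00.
K' ⊕ ipad = 4a 36 36 36 36.  K' ⊕ opad = 20 5c 5c 5c 5c.
Inner input = (K'⊕ipad) ∥ m = 4a 36 36 36 36 ∥ 4f.
Inner hash: sum = 74+54+54+54+54+79 = 369; mod 256 = 113 → 71.
Outer input = (K'⊕opad) ∥ inner = 20 5c 5c 5c 5c ∥ 71.
Outer hash (tag): sum = 32+92+92+92+92+113 = 513; mod 256 = 1 → 01.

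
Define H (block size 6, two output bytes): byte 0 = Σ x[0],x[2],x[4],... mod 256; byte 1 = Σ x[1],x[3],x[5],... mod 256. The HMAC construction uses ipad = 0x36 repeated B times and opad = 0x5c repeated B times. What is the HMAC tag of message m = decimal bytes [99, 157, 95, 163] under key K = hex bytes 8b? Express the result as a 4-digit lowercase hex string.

7af6

Key hex bytes 8b is 1 byte ≤ B = 6; zero-pad to 6 bytes: K' = 8b 00 00 00 00 00.
K' ⊕ ipad = bd 36 36 36 36 36.  K' ⊕ opad = d7 5c 5c 5c 5c 5c.
Inner input = (K'⊕ipad) ∥ m = bd 36 36 36 36 36 ∥ 63 9d 5f a3.
Inner hash: even-index sum = 491 mod 256 = 235; odd-index sum = 482 mod 256 = 226 → eb e2.
Outer input = (K'⊕opad) ∥ inner = d7 5c 5c 5c 5c 5c ∥ eb e2.
Outer hash (tag): even-index sum = 634 mod 256 = 122; odd-index sum = 502 mod 256 = 246 → 7a f6.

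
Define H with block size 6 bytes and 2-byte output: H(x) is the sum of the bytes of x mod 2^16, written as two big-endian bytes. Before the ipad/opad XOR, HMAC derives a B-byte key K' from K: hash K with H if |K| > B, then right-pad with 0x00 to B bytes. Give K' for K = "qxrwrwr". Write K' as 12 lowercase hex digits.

|K| = 7 > B = 6, so first hash the key.
H(K): sum = 113+120+114+119+114+119+114 = 813 → 03 2d.
Zero-pad H(K) = 03 2d to 6 bytes: K' = 03 2d 00 00 00 00.

032d00000000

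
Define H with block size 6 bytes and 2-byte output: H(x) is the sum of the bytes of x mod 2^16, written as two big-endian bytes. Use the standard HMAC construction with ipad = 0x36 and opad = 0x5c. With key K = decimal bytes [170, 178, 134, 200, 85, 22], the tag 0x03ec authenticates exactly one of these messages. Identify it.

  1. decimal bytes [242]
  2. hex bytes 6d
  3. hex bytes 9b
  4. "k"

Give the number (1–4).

1

Key decimal bytes [170, 178, 134, 200, 85, 22] = aa b2 86 c8 55 16 is exactly B = 6 bytes: K' = aa b2 86 c8 55 16.
K' ⊕ ipad = 9c 84 b0 fe 63 20; K' ⊕ opad = f6 ee da 94 09 4a.
m1: inner = H(9c 84 b0 fe 63 20 f2) = 04 43; tag = H(f6 ee da 94 09 4a 04 43) = 03ec ← matches
m2: inner = H(9c 84 b0 fe 63 20 6d) = 03 be; tag = H(f6 ee da 94 09 4a 03 be) = 0466
m3: inner = H(9c 84 b0 fe 63 20 9b) = 03 ec; tag = H(f6 ee da 94 09 4a 03 ec) = 0494
m4: inner = H(9c 84 b0 fe 63 20 6b) = 03 bc; tag = H(f6 ee da 94 09 4a 03 bc) = 0464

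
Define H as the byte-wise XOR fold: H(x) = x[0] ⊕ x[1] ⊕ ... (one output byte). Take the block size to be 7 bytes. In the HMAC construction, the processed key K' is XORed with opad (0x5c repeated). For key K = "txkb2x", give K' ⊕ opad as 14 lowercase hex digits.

Key "txkb2x" = 74 78 6b 62 32 78 is 6 bytes ≤ B = 7; zero-pad to 7 bytes: K' = 74 78 6b 62 32 78 00.
XOR each byte with 0x5c: 74⊕5c=28, 78⊕5c=24, 6b⊕5c=37, 62⊕5c=3e, 32⊕5c=6e, 78⊕5c=24, 00⊕5c=5c.

2824373e6e245c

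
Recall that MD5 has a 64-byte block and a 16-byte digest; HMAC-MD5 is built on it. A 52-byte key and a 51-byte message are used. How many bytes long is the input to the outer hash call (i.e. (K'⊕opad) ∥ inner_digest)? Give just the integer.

80

Key is 52 ≤ 64 bytes, zero-padded: |K'| = 64.
Outer input = (K'⊕opad) ∥ H(inner) → 64 + 16 = 80 bytes.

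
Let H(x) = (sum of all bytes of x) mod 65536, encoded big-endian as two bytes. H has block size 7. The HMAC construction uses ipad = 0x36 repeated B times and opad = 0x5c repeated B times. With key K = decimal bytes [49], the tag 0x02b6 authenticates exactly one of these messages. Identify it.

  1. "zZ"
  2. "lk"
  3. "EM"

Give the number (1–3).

1

Key decimal bytes [49] = 31 is 1 byte ≤ B = 7; zero-pad to 7 bytes: K' = 31 00 00 00 00 00 00.
K' ⊕ ipad = 07 36 36 36 36 36 36; K' ⊕ opad = 6d 5c 5c 5c 5c 5c 5c.
m1: inner = H(07 36 36 36 36 36 36 7a 5a) = 02 1f; tag = H(6d 5c 5c 5c 5c 5c 5c 02 1f) = 02b6 ← matches
m2: inner = H(07 36 36 36 36 36 36 6c 6b) = 02 22; tag = H(6d 5c 5c 5c 5c 5c 5c 02 22) = 02b9
m3: inner = H(07 36 36 36 36 36 36 45 4d) = 01 dd; tag = H(6d 5c 5c 5c 5c 5c 5c 01 dd) = 0373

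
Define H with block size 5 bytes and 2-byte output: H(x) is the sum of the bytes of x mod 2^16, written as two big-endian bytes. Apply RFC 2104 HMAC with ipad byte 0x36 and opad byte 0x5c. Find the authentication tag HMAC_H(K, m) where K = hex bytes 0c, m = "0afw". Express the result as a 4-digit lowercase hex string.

0242

Key hex bytes 0c is 1 byte ≤ B = 5; zero-pad to 5 bytes: K' = 0c 00 00 00 00.
K' ⊕ ipad = 3a 36 36 36 36.  K' ⊕ opad = 50 5c 5c 5c 5c.
Inner input = (K'⊕ipad) ∥ m = 3a 36 36 36 36 ∥ 30 61 66 77.
Inner hash: sum = 58+54+54+54+54+48+97+102+119 = 640 → 02 80.
Outer input = (K'⊕opad) ∥ inner = 50 5c 5c 5c 5c ∥ 02 80.
Outer hash (tag): sum = 80+92+92+92+92+2+128 = 578 → 02 42.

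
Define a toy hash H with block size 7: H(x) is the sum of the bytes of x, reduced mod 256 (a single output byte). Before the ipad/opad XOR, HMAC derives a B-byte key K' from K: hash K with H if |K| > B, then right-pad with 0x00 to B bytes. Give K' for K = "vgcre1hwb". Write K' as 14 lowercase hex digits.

89000000000000

|K| = 9 > B = 7, so first hash the key.
H(K): sum = 118+103+99+114+101+49+104+119+98 = 905; mod 256 = 137 → 89.
Zero-pad H(K) = 89 to 7 bytes: K' = 89 00 00 00 00 00 00.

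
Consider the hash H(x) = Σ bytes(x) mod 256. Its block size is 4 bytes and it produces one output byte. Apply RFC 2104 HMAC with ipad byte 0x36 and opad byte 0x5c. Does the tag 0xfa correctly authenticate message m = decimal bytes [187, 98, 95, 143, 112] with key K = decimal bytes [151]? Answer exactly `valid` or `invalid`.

Key decimal bytes [151] = 97 is 1 byte ≤ B = 4; zero-pad to 4 bytes: K' = 97 00 00 00.
K' ⊕ ipad = a1 36 36 36; K' ⊕ opad = cb 5c 5c 5c.
Inner hash: sum = 161+54+54+54+187+98+95+143+112 = 958; mod 256 = 190 → be.
Outer hash (recomputed tag): sum = 203+92+92+92+190 = 669; mod 256 = 157 → 9d.
Recomputed tag = 9d; claimed = fa → mismatch.

invalid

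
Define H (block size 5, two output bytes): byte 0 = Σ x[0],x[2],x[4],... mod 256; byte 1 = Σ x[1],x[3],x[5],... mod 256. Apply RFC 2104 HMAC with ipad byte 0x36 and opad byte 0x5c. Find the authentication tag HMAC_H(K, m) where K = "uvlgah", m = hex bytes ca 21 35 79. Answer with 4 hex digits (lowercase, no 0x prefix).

7eef

Key "uvlgah" = 75 76 6c 67 61 68 is 6 bytes > B = 5, so hash it first: H(key) = 42 45, then zero-pad to 5 bytes: K' = 42 45 00 00 00.
K' ⊕ ipad = 74 73 36 36 36.  K' ⊕ opad = 1e 19 5c 5c 5c.
Inner input = (K'⊕ipad) ∥ m = 74 73 36 36 36 ∥ ca 21 35 79.
Inner hash: even-index sum = 378 mod 256 = 122; odd-index sum = 424 mod 256 = 168 → 7a a8.
Outer input = (K'⊕opad) ∥ inner = 1e 19 5c 5c 5c ∥ 7a a8.
Outer hash (tag): even-index sum = 382 mod 256 = 126; odd-index sum = 239 mod 256 = 239 → 7e ef.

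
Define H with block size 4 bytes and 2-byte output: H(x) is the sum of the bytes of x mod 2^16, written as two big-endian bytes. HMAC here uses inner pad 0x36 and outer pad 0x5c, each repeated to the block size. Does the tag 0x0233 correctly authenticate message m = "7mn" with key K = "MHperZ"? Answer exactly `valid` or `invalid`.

valid

Key "MHperZ" = 4d 48 70 65 72 5a is 6 bytes > B = 4, so hash it first: H(key) = 02 36, then zero-pad to 4 bytes: K' = 02 36 00 00.
K' ⊕ ipad = 34 00 36 36; K' ⊕ opad = 5e 6a 5c 5c.
Inner hash: sum = 52+0+54+54+55+109+110 = 434 → 01 b2.
Outer hash (recomputed tag): sum = 94+106+92+92+1+178 = 563 → 02 33.
Recomputed tag = 0233; claimed = 0233 → match.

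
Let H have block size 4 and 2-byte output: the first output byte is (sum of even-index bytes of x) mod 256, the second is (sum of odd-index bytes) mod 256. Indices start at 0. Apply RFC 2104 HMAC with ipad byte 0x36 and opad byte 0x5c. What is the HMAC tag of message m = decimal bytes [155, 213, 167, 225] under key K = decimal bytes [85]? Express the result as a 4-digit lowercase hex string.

Key decimal bytes [85] = 55 is 1 byte ≤ B = 4; zero-pad to 4 bytes: K' = 55 00 00 00.
K' ⊕ ipad = 63 36 36 36.  K' ⊕ opad = 09 5c 5c 5c.
Inner input = (K'⊕ipad) ∥ m = 63 36 36 36 ∥ 9b d5 a7 e1.
Inner hash: even-index sum = 475 mod 256 = 219; odd-index sum = 546 mod 256 = 34 → db 22.
Outer input = (K'⊕opad) ∥ inner = 09 5c 5c 5c ∥ db 22.
Outer hash (tag): even-index sum = 320 mod 256 = 64; odd-index sum = 218 mod 256 = 218 → 40 da.

40da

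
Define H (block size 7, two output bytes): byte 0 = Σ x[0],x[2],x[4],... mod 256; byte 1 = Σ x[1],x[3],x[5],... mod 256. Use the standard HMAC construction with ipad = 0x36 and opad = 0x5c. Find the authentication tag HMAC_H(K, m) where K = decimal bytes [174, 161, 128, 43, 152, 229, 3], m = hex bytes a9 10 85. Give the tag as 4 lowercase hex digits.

Key decimal bytes [174, 161, 128, 43, 152, 229, 3] = ae a1 80 2b 98 e5 03 is exactly B = 7 bytes: K' = ae a1 80 2b 98 e5 03.
K' ⊕ ipad = 98 97 b6 1d ae d3 35.  K' ⊕ opad = f2 fd dc 77 c4 b9 5f.
Inner input = (K'⊕ipad) ∥ m = 98 97 b6 1d ae d3 35 ∥ a9 10 85.
Inner hash: even-index sum = 577 mod 256 = 65; odd-index sum = 693 mod 256 = 181 → 41 b5.
Outer input = (K'⊕opad) ∥ inner = f2 fd dc 77 c4 b9 5f ∥ 41 b5.
Outer hash (tag): even-index sum = 934 mod 256 = 166; odd-index sum = 622 mod 256 = 110 → a6 6e.

a66e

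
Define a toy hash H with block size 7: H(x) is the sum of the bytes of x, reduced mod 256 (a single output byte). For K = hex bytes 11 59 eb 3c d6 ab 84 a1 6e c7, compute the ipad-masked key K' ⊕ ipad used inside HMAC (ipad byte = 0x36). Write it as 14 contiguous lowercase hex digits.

Key hex bytes 11 59 eb 3c d6 ab 84 a1 6e c7 is 10 bytes > B = 7, so hash it first: H(key) = 6c, then zero-pad to 7 bytes: K' = 6c 00 00 00 00 00 00.
XOR each byte with 0x36: 6c⊕36=5a, 00⊕36=36, 00⊕36=36, 00⊕36=36, 00⊕36=36, 00⊕36=36, 00⊕36=36.

5a363636363636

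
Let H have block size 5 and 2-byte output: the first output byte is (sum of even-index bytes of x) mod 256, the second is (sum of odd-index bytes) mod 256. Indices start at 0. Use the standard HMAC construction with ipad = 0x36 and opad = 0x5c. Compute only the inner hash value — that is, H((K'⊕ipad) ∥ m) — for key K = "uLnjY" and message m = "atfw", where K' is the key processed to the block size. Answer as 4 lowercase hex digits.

Key "uLnjY" = 75 4c 6e 6a 59 is exactly B = 5 bytes: K' = 75 4c 6e 6a 59.
K' ⊕ ipad = 43 7a 58 5c 6f.
Inner input = 43 7a 58 5c 6f ∥ 61 74 66 77.
Inner hash: even-index sum = 501 mod 256 = 245; odd-index sum = 413 mod 256 = 157 → f5 9d.

f59d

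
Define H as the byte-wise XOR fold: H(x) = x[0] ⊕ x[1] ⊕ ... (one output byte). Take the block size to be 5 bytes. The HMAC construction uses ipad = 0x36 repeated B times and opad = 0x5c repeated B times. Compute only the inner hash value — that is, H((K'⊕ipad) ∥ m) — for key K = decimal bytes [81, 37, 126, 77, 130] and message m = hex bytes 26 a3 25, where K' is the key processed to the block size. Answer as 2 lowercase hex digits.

53

Key decimal bytes [81, 37, 126, 77, 130] = 51 25 7e 4d 82 is exactly B = 5 bytes: K' = 51 25 7e 4d 82.
K' ⊕ ipad = 67 13 48 7b b4.
Inner input = 67 13 48 7b b4 ∥ 26 a3 25.
Inner hash: XOR 67⊕13⊕48⊕7b⊕b4⊕26⊕a3⊕25 = 53.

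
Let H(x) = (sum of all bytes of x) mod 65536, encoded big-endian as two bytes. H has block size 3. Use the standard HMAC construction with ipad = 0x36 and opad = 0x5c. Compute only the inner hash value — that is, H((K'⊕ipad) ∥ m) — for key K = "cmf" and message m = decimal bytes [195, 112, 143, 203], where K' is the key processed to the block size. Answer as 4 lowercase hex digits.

Key "cmf" = 63 6d 66 is exactly B = 3 bytes: K' = 63 6d 66.
K' ⊕ ipad = 55 5b 50.
Inner input = 55 5b 50 ∥ c3 70 8f cb.
Inner hash: sum = 85+91+80+195+112+143+203 = 909 → 03 8d.

038d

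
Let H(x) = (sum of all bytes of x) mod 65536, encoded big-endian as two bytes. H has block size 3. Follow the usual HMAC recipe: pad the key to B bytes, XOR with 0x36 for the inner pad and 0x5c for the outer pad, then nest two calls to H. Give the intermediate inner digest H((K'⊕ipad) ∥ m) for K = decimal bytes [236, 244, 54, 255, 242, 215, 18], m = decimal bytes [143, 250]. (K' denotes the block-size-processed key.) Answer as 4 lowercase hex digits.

Key decimal bytes [236, 244, 54, 255, 242, 215, 18] = ec f4 36 ff f2 d7 12 is 7 bytes > B = 3, so hash it first: H(key) = 04 f0, then zero-pad to 3 bytes: K' = 04 f0 00.
K' ⊕ ipad = 32 c6 36.
Inner input = 32 c6 36 ∥ 8f fa.
Inner hash: sum = 50+198+54+143+250 = 695 → 02 b7.

02b7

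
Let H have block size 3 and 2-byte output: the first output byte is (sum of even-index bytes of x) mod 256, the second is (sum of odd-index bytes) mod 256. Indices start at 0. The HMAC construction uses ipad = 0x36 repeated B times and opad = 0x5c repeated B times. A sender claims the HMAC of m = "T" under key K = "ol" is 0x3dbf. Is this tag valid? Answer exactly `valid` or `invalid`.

valid

Key "ol" = 6f 6c is 2 bytes ≤ B = 3; zero-pad to 3 bytes: K' = 6f 6c 00.
K' ⊕ ipad = 59 5a 36; K' ⊕ opad = 33 30 5c.
Inner hash: even-index sum = 143 mod 256 = 143; odd-index sum = 174 mod 256 = 174 → 8f ae.
Outer hash (recomputed tag): even-index sum = 317 mod 256 = 61; odd-index sum = 191 mod 256 = 191 → 3d bf.
Recomputed tag = 3dbf; claimed = 3dbf → match.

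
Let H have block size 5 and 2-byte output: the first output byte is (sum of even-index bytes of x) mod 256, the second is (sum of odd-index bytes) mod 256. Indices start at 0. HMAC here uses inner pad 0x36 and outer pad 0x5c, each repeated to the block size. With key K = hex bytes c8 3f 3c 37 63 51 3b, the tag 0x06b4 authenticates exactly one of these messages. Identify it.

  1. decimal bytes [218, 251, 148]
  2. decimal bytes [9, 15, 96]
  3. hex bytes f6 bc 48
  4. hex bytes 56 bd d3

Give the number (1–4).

Key hex bytes c8 3f 3c 37 63 51 3b is 7 bytes > B = 5, so hash it first: H(key) = a2 c7, then zero-pad to 5 bytes: K' = a2 c7 00 00 00.
K' ⊕ ipad = 94 f1 36 36 36; K' ⊕ opad = fe 9b 5c 5c 5c.
m1: inner = H(94 f1 36 36 36 da fb 94) = fb 95; tag = H(fe 9b 5c 5c 5c fb 95) = 4bf2
m2: inner = H(94 f1 36 36 36 09 0f 60) = 0f 90; tag = H(fe 9b 5c 5c 5c 0f 90) = 4606
m3: inner = H(94 f1 36 36 36 f6 bc 48) = bc 65; tag = H(fe 9b 5c 5c 5c bc 65) = 1bb3
m4: inner = H(94 f1 36 36 36 56 bd d3) = bd 50; tag = H(fe 9b 5c 5c 5c bd 50) = 06b4 ← matches

4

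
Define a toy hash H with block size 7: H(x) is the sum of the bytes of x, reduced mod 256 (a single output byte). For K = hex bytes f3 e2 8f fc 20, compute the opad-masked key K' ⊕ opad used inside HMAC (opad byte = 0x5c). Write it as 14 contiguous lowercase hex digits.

afbed3a07c5c5c

Key hex bytes f3 e2 8f fc 20 is 5 bytes ≤ B = 7; zero-pad to 7 bytes: K' = f3 e2 8f fc 20 00 00.
XOR each byte with 0x5c: f3⊕5c=af, e2⊕5c=be, 8f⊕5c=d3, fc⊕5c=a0, 20⊕5c=7c, 00⊕5c=5c, 00⊕5c=5c.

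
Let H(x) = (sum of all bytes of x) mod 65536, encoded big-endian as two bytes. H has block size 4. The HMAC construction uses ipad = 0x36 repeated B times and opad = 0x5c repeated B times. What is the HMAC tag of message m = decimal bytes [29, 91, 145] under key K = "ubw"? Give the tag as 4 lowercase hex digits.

Key "ubw" = 75 62 77 is 3 bytes ≤ B = 4; zero-pad to 4 bytes: K' = 75 62 77 00.
K' ⊕ ipad = 43 54 41 36.  K' ⊕ opad = 29 3e 2b 5c.
Inner input = (K'⊕ipad) ∥ m = 43 54 41 36 ∥ 1d 5b 91.
Inner hash: sum = 67+84+65+54+29+91+145 = 535 → 02 17.
Outer input = (K'⊕opad) ∥ inner = 29 3e 2b 5c ∥ 02 17.
Outer hash (tag): sum = 41+62+43+92+2+23 = 263 → 01 07.

0107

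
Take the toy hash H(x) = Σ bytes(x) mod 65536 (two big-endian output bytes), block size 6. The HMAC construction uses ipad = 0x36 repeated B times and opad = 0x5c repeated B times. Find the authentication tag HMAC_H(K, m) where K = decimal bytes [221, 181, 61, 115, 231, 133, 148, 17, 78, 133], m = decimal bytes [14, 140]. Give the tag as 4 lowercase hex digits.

02f9

Key decimal bytes [221, 181, 61, 115, 231, 133, 148, 17, 78, 133] = dd b5 3d 73 e7 85 94 11 4e 85 is 10 bytes > B = 6, so hash it first: H(key) = 05 26, then zero-pad to 6 bytes: K' = 05 26 00 00 00 00.
K' ⊕ ipad = 33 10 36 36 36 36.  K' ⊕ opad = 59 7a 5c 5c 5c 5c.
Inner input = (K'⊕ipad) ∥ m = 33 10 36 36 36 36 ∥ 0e 8c.
Inner hash: sum = 51+16+54+54+54+54+14+140 = 437 → 01 b5.
Outer input = (K'⊕opad) ∥ inner = 59 7a 5c 5c 5c 5c ∥ 01 b5.
Outer hash (tag): sum = 89+122+92+92+92+92+1+181 = 761 → 02 f9.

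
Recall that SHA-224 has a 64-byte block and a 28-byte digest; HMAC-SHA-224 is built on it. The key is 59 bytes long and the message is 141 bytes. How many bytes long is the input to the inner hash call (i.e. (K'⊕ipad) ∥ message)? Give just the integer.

Key is 59 ≤ 64 bytes, zero-padded: |K'| = 64.
Inner input = (K'⊕ipad) ∥ m → 64 + 141 = 205 bytes.

205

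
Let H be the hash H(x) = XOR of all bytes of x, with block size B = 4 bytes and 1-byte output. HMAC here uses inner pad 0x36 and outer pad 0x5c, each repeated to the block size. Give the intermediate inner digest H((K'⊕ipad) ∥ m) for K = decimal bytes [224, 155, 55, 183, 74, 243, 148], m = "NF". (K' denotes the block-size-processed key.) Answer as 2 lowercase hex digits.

de

Key decimal bytes [224, 155, 55, 183, 74, 243, 148] = e0 9b 37 b7 4a f3 94 is 7 bytes > B = 4, so hash it first: H(key) = d6, then zero-pad to 4 bytes: K' = d6 00 00 00.
K' ⊕ ipad = e0 36 36 36.
Inner input = e0 36 36 36 ∥ 4e 46.
Inner hash: XOR e0⊕36⊕36⊕36⊕4e⊕46 = de.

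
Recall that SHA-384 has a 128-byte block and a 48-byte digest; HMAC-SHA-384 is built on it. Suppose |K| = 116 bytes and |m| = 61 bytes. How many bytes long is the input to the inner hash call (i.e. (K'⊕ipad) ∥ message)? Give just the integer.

189

Key is 116 ≤ 128 bytes, zero-padded: |K'| = 128.
Inner input = (K'⊕ipad) ∥ m → 128 + 61 = 189 bytes.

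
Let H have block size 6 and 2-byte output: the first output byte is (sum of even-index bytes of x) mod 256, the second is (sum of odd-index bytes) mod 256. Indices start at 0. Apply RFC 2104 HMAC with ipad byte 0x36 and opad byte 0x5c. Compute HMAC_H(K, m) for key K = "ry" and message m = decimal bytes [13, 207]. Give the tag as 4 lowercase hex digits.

Key "ry" = 72 79 is 2 bytes ≤ B = 6; zero-pad to 6 bytes: K' = 72 79 00 00 00 00.
K' ⊕ ipad = 44 4f 36 36 36 36.  K' ⊕ opad = 2e 25 5c 5c 5c 5c.
Inner input = (K'⊕ipad) ∥ m = 44 4f 36 36 36 36 ∥ 0d cf.
Inner hash: even-index sum = 189 mod 256 = 189; odd-index sum = 394 mod 256 = 138 → bd 8a.
Outer input = (K'⊕opad) ∥ inner = 2e 25 5c 5c 5c 5c ∥ bd 8a.
Outer hash (tag): even-index sum = 419 mod 256 = 163; odd-index sum = 359 mod 256 = 103 → a3 67.

a367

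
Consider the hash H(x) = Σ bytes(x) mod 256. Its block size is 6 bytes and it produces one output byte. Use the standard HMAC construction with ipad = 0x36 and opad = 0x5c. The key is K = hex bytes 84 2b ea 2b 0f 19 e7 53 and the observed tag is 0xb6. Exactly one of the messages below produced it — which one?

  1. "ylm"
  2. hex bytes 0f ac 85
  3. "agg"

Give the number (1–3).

1

Key hex bytes 84 2b ea 2b 0f 19 e7 53 is 8 bytes > B = 6, so hash it first: H(key) = 26, then zero-pad to 6 bytes: K' = 26 00 00 00 00 00.
K' ⊕ ipad = 10 36 36 36 36 36; K' ⊕ opad = 7a 5c 5c 5c 5c 5c.
m1: inner = H(10 36 36 36 36 36 79 6c 6d) = 70; tag = H(7a 5c 5c 5c 5c 5c 70) = b6 ← matches
m2: inner = H(10 36 36 36 36 36 0f ac 85) = 5e; tag = H(7a 5c 5c 5c 5c 5c 5e) = a4
m3: inner = H(10 36 36 36 36 36 61 67 67) = 4d; tag = H(7a 5c 5c 5c 5c 5c 4d) = 93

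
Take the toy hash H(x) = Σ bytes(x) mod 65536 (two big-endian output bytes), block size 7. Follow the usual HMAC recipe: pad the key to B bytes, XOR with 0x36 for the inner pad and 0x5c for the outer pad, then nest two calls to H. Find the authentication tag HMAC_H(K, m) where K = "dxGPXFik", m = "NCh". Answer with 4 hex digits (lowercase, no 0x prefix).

02f4

Key "dxGPXFik" = 64 78 47 50 58 46 69 6b is 8 bytes > B = 7, so hash it first: H(key) = 02 e5, then zero-pad to 7 bytes: K' = 02 e5 00 00 00 00 00.
K' ⊕ ipad = 34 d3 36 36 36 36 36.  K' ⊕ opad = 5e b9 5c 5c 5c 5c 5c.
Inner input = (K'⊕ipad) ∥ m = 34 d3 36 36 36 36 36 ∥ 4e 43 68.
Inner hash: sum = 52+211+54+54+54+54+54+78+67+104 = 782 → 03 0e.
Outer input = (K'⊕opad) ∥ inner = 5e b9 5c 5c 5c 5c 5c ∥ 03 0e.
Outer hash (tag): sum = 94+185+92+92+92+92+92+3+14 = 756 → 02 f4.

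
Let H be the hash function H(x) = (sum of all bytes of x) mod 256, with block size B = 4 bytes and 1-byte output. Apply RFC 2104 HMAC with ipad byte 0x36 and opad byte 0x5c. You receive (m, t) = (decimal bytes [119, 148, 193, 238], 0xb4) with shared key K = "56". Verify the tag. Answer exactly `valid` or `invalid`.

Key "56" = 35 36 is 2 bytes ≤ B = 4; zero-pad to 4 bytes: K' = 35 36 00 00.
K' ⊕ ipad = 03 00 36 36; K' ⊕ opad = 69 6a 5c 5c.
Inner hash: sum = 3+0+54+54+119+148+193+238 = 809; mod 256 = 41 → 29.
Outer hash (recomputed tag): sum = 105+106+92+92+41 = 436; mod 256 = 180 → b4.
Recomputed tag = b4; claimed = b4 → match.

valid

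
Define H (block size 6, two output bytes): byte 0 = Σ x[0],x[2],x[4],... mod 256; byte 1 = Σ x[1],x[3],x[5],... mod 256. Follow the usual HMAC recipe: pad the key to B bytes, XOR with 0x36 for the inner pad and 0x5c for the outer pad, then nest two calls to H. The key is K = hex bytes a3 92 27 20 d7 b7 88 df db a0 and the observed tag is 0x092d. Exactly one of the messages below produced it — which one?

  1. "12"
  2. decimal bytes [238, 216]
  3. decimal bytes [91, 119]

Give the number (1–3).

3

Key hex bytes a3 92 27 20 d7 b7 88 df db a0 is 10 bytes > B = 6, so hash it first: H(key) = 04 e8, then zero-pad to 6 bytes: K' = 04 e8 00 00 00 00.
K' ⊕ ipad = 32 de 36 36 36 36; K' ⊕ opad = 58 b4 5c 5c 5c 5c.
m1: inner = H(32 de 36 36 36 36 31 32) = cf 7c; tag = H(58 b4 5c 5c 5c 5c cf 7c) = dfe8
m2: inner = H(32 de 36 36 36 36 ee d8) = 8c 22; tag = H(58 b4 5c 5c 5c 5c 8c 22) = 9c8e
m3: inner = H(32 de 36 36 36 36 5b 77) = f9 c1; tag = H(58 b4 5c 5c 5c 5c f9 c1) = 092d ← matches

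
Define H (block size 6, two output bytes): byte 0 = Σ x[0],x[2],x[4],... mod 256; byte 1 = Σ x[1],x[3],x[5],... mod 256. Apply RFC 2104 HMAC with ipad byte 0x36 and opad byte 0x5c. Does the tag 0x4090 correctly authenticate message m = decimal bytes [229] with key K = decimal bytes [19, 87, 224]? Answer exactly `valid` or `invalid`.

invalid

Key decimal bytes [19, 87, 224] = 13 57 e0 is 3 bytes ≤ B = 6; zero-pad to 6 bytes: K' = 13 57 e0 00 00 00.
K' ⊕ ipad = 25 61 d6 36 36 36; K' ⊕ opad = 4f 0b bc 5c 5c 5c.
Inner hash: even-index sum = 534 mod 256 = 22; odd-index sum = 205 mod 256 = 205 → 16 cd.
Outer hash (recomputed tag): even-index sum = 381 mod 256 = 125; odd-index sum = 400 mod 256 = 144 → 7d 90.
Recomputed tag = 7d90; claimed = 4090 → mismatch.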